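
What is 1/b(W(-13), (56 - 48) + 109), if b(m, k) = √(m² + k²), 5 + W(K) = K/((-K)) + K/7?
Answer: 7*√673786/673786 ≈ 0.0085278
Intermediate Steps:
W(K) = -6 + K/7 (W(K) = -5 + (K/((-K)) + K/7) = -5 + (K*(-1/K) + K*(⅐)) = -5 + (-1 + K/7) = -6 + K/7)
b(m, k) = √(k² + m²)
1/b(W(-13), (56 - 48) + 109) = 1/(√(((56 - 48) + 109)² + (-6 + (⅐)*(-13))²)) = 1/(√((8 + 109)² + (-6 - 13/7)²)) = 1/(√(117² + (-55/7)²)) = 1/(√(13689 + 3025/49)) = 1/(√(673786/49)) = 1/(√673786/7) = 7*√673786/673786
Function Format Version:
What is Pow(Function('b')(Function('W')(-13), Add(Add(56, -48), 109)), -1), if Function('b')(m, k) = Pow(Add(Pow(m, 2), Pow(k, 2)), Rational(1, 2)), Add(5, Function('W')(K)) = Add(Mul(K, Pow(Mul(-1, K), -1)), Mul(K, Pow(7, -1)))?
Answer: Mul(Rational(7, 673786), Pow(673786, Rational(1, 2))) ≈ 0.0085278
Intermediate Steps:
Function('W')(K) = Add(-6, Mul(Rational(1, 7), K)) (Function('W')(K) = Add(-5, Add(Mul(K, Pow(Mul(-1, K), -1)), Mul(K, Pow(7, -1)))) = Add(-5, Add(Mul(K, Mul(-1, Pow(K, -1))), Mul(K, Rational(1, 7)))) = Add(-5, Add(-1, Mul(Rational(1, 7), K))) = Add(-6, Mul(Rational(1, 7), K)))
Function('b')(m, k) = Pow(Add(Pow(k, 2), Pow(m, 2)), Rational(1, 2))
Pow(Function('b')(Function('W')(-13), Add(Add(56, -48), 109)), -1) = Pow(Pow(Add(Pow(Add(Add(56, -48), 109), 2), Pow(Add(-6, Mul(Rational(1, 7), -13)), 2)), Rational(1, 2)), -1) = Pow(Pow(Add(Pow(Add(8, 109), 2), Pow(Add(-6, Rational(-13, 7)), 2)), Rational(1, 2)), -1) = Pow(Pow(Add(Pow(117, 2), Pow(Rational(-55, 7), 2)), Rational(1, 2)), -1) = Pow(Pow(Add(13689, Rational(3025, 49)), Rational(1, 2)), -1) = Pow(Pow(Rational(673786, 49), Rational(1, 2)), -1) = Pow(Mul(Rational(1, 7), Pow(673786, Rational(1, 2))), -1) = Mul(Rational(7, 673786), Pow(673786, Rational(1, 2)))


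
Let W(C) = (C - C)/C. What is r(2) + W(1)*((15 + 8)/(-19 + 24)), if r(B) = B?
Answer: 2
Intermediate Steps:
W(C) = 0 (W(C) = 0/C = 0)
r(2) + W(1)*((15 + 8)/(-19 + 24)) = 2 + 0*((15 + 8)/(-19 + 24)) = 2 + 0*(23/5) = 2 + 0 = 2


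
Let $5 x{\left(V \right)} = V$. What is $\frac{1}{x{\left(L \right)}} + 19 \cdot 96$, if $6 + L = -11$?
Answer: $\frac{31003}{17} \approx 1823.7$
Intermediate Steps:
$L = -17$ ($L = -6 - 11 = -17$)
$x{\left(V \right)} = \frac{V}{5}$
$\frac{1}{x{\left(L \right)}} + 19 \cdot 96 = \frac{1}{\frac{1}{5} \left(-17\right)} + 19 \cdot 96 = \frac{1}{- \frac{17}{5}} + 1824 = - \frac{5}{17} + 1824 = \frac{31003}{17}$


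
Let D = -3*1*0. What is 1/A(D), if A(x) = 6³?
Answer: 1/216 ≈ 0.0046296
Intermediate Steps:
D = 0 (D = -3*0 = 0)
A(x) = 216
1/A(D) = 1/216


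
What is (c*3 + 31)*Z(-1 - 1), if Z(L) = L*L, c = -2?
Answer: 100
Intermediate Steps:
Z(L) = L**2
(c*3 + 31)*Z(-1 - 1) = (-2*3 + 31)*(-1 - 1)**2 = (-6 + 31)*(-2)**2 = 25*4 = 100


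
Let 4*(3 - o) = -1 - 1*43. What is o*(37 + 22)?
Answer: 826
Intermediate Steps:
o = 14 (o = 3 - (-1 - 1*43)/4 = 3 - (-1 - 43)/4 = 3 - ¼*(-44) = 3 + 11 = 14)
o*(37 + 22) = 14*(37 + 22) = 14*59 = 826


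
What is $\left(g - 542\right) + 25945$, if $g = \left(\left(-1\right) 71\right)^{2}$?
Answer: $30444$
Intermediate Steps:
$g = 5041$ ($g = \left(-71\right)^{2} = 5041$)
$\left(g - 542\right) + 25945 = \left(5041 - 542\right) + 25945 = 4499 + 25945 = 30444$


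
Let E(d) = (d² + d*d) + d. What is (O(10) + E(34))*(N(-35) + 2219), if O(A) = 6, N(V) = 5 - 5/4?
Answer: 5227908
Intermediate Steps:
N(V) = 15/4 (N(V) = 5 - 5*¼ = 5 - 5/4 = 15/4)
E(d) = d + 2*d² (E(d) = (d² + d²) + d = 2*d² + d = d + 2*d²)
(O(10) + E(34))*(N(-35) + 2219) = (6 + 34*(1 + 2*34))*(15/4 + 2219) = (6 + 34*(1 + 68))*(8891/4) = (6 + 34*69)*(8891/4) = (6 + 2346)*(8891/4) = 2352*(8891/4) = 5227908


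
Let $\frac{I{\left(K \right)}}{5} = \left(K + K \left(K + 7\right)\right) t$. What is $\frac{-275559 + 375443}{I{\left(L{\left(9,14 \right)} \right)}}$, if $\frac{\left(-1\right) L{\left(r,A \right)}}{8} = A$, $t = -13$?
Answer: $- \frac{24971}{189280} \approx -0.13193$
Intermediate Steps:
$L{\left(r,A \right)} = - 8 A$
$I{\left(K \right)} = - 65 K - 65 K \left(7 + K\right)$ ($I{\left(K \right)} = 5 \left(K + K \left(K + 7\right)\right) \left(-13\right) = 5 \left(K + K \left(7 + K\right)\right) \left(-13\right) = 5 \left(- 13 K - 13 K \left(7 + K\right)\right) = - 65 K - 65 K \left(7 + K\right)$)
$\frac{-275559 + 375443}{I{\left(L{\left(9,14 \right)} \right)}} = \frac{-275559 + 375443}{\left(-65\right) \left(\left(-8\right) 14\right) \left(8 - 112\right)} = \frac{99884}{\left(-65\right) \left(-112\right) \left(8 - 112\right)} = \frac{99884}{\left(-65\right) \left(-112\right) \left(-104\right)} = \frac{99884}{-757120} = 99884 \left(- \frac{1}{757120}\right) = - \frac{24971}{189280}$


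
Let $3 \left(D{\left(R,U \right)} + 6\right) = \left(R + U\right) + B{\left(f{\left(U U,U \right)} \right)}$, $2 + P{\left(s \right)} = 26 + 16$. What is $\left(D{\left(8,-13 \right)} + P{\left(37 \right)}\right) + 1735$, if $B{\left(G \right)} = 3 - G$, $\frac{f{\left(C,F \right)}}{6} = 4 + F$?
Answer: $\frac{5359}{3} \approx 1786.3$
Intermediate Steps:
$P{\left(s \right)} = 40$ ($P{\left(s \right)} = -2 + \left(26 + 16\right) = -2 + 42 = 40$)
$f{\left(C,F \right)} = 24 + 6 F$ ($f{\left(C,F \right)} = 6 \left(4 + F\right) = 24 + 6 F$)
$D{\left(R,U \right)} = -13 - \frac{5 U}{3} + \frac{R}{3}$ ($D{\left(R,U \right)} = -6 + \frac{\left(R + U\right) - \left(21 + 6 U\right)}{3} = -6 + \frac{-21 + R - 5 U}{3} = -6 - \left(7 - \frac{R}{3} + \frac{5 U}{3}\right) = -13 - \frac{5 U}{3} + \frac{R}{3}$)
$\left(D{\left(8,-13 \right)} + P{\left(37 \right)}\right) + 1735 = \left(\left(-13 - - \frac{65}{3} + \frac{1}{3} \cdot 8\right) + 40\right) + 1735 = \left(\left(-13 + \frac{65}{3} + \frac{8}{3}\right) + 40\right) + 1735 = \left(\frac{34}{3} + 40\right) + 1735 = \frac{154}{3} + 1735 = \frac{5359}{3}$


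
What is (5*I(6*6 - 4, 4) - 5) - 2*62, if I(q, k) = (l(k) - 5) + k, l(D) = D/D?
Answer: -129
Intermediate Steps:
l(D) = 1
I(q, k) = -4 + k (I(q, k) = (1 - 5) + k = -4 + k)
(5*I(6*6 - 4, 4) - 5) - 2*62 = (5*(-4 + 4) - 5) - 2*62 = (5*0 - 5) - 124 = (0 - 5) - 124 = -5 - 124 = -129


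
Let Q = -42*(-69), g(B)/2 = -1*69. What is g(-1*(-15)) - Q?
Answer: -3036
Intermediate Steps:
g(B) = -138 (g(B) = 2*(-1*69) = 2*(-69) = -138)
Q = 2898
g(-1*(-15)) - Q = -138 - 1*2898 = -138 - 2898 = -3036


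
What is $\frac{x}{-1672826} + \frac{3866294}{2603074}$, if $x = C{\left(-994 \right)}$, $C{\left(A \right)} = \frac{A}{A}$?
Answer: $\frac{3233817261885}{2177244933562} \approx 1.4853$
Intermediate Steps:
$C{\left(A \right)} = 1$
$x = 1$
$\frac{x}{-1672826} + \frac{3866294}{2603074} = 1 \frac{1}{-1672826} + \frac{3866294}{2603074} = 1 \left(- \frac{1}{1672826}\right) + 3866294 \cdot \frac{1}{2603074} = - \frac{1}{1672826} + \frac{1933147}{1301537} = \frac{3233817261885}{2177244933562}$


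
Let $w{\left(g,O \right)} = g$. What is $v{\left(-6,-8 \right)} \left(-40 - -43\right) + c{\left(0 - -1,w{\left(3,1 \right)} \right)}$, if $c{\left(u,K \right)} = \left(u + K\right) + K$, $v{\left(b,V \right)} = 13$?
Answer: $46$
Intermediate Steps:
$c{\left(u,K \right)} = u + 2 K$ ($c{\left(u,K \right)} = \left(K + u\right) + K = u + 2 K$)
$v{\left(-6,-8 \right)} \left(-40 - -43\right) + c{\left(0 - -1,w{\left(3,1 \right)} \right)} = 13 \left(-40 - -43\right) + \left(\left(0 - -1\right) + 2 \cdot 3\right) = 13 \left(-40 + 43\right) + \left(\left(0 + 1\right) + 6\right) = 13 \cdot 3 + \left(1 + 6\right) = 39 + 7 = 46$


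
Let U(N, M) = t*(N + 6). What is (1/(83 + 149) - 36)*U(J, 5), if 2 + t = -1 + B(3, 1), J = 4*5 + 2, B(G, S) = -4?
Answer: 409199/58 ≈ 7055.2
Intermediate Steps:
J = 22 (J = 20 + 2 = 22)
t = -7 (t = -2 + (-1 - 4) = -2 - 5 = -7)
U(N, M) = -42 - 7*N (U(N, M) = -7*(N + 6) = -7*(6 + N) = -42 - 7*N)
(1/(83 + 149) - 36)*U(J, 5) = (1/(83 + 149) - 36)*(-42 - 7*22) = (1/232 - 36)*(-42 - 154) = (1/232 - 36)*(-196) = -8351/232*(-196) = 409199/58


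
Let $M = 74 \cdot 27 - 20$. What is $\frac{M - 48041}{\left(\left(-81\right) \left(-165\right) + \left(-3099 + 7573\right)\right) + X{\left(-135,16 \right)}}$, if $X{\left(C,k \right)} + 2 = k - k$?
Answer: $- \frac{46063}{17837} \approx -2.5824$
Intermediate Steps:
$X{\left(C,k \right)} = -2$ ($X{\left(C,k \right)} = -2 + \left(k - k\right) = -2 + 0 = -2$)
$M = 1978$ ($M = 1998 - 20 = 1978$)
$\frac{M - 48041}{\left(\left(-81\right) \left(-165\right) + \left(-3099 + 7573\right)\right) + X{\left(-135,16 \right)}} = \frac{1978 - 48041}{\left(\left(-81\right) \left(-165\right) + \left(-3099 + 7573\right)\right) - 2} = - \frac{46063}{\left(13365 + 4474\right) - 2} = - \frac{46063}{17839 - 2} = - \frac{46063}{17837}$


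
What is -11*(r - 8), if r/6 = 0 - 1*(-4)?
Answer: -176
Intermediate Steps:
r = 24 (r = 6*(0 - 1*(-4)) = 6*(0 + 4) = 6*4 = 24)
-11*(r - 8) = -11*(24 - 8) = -11*16 = -176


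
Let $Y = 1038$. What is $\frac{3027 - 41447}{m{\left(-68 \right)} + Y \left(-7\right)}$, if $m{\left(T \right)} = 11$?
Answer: $\frac{7684}{1451} \approx 5.2957$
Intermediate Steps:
$\frac{3027 - 41447}{m{\left(-68 \right)} + Y \left(-7\right)} = \frac{3027 - 41447}{11 + 1038 \left(-7\right)} = - \frac{38420}{11 - 7266} = - \frac{38420}{-7255} = \left(-38420\right) \left(- \frac{1}{7255}\right) = \frac{7684}{1451}$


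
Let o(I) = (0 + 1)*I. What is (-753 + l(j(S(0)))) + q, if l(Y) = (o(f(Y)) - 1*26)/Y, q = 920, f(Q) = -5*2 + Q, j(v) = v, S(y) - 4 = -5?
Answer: 204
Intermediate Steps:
S(y) = -1 (S(y) = 4 - 5 = -1)
f(Q) = -10 + Q
o(I) = I (o(I) = 1*I = I)
l(Y) = (-36 + Y)/Y (l(Y) = ((-10 + Y) - 1*26)/Y = ((-10 + Y) - 26)/Y = (-36 + Y)/Y)
(-753 + l(j(S(0)))) + q = (-753 + (-36 - 1)/(-1)) + 920 = (-753 - 1*(-37)) + 920 = (-753 + 37) + 920 = -716 + 920 = 204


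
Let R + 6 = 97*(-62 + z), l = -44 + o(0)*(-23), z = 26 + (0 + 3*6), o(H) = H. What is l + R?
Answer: -1796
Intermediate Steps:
z = 44 (z = 26 + (0 + 18) = 26 + 18 = 44)
l = -44 (l = -44 + 0*(-23) = -44 + 0 = -44)
R = -1752 (R = -6 + 97*(-62 + 44) = -6 + 97*(-18) = -6 - 1746 = -1752)
l + R = -44 - 1752 = -1796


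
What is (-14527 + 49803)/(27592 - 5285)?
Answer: 35276/22307 ≈ 1.5814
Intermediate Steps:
(-14527 + 49803)/(27592 - 5285) = 35276/22307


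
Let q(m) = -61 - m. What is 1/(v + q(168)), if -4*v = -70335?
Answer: 4/69419 ≈ 5.7621e-5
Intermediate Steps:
v = 70335/4 (v = -¼*(-70335) = 70335/4 ≈ 17584.)
1/(v + q(168)) = 1/(70335/4 + (-61 - 1*168)) = 1/(70335/4 + (-61 - 168)) = 1/(70335/4 - 229) = 1/(69419/4) = 4/69419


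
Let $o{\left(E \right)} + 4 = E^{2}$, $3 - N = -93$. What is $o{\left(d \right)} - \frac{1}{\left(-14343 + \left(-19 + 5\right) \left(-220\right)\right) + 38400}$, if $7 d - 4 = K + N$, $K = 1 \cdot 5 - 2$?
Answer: $\frac{282577532}{1329713} \approx 212.51$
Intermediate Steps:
$N = 96$ ($N = 3 - -93 = 3 + 93 = 96$)
$K = 3$ ($K = 5 - 2 = 3$)
$d = \frac{103}{7}$ ($d = \frac{4}{7} + \frac{3 + 96}{7} = \frac{4}{7} + \frac{1}{7} \cdot 99 = \frac{4}{7} + \frac{99}{7} = \frac{103}{7} \approx 14.714$)
$o{\left(E \right)} = -4 + E^{2}$
$o{\left(d \right)} - \frac{1}{\left(-14343 + \left(-19 + 5\right) \left(-220\right)\right) + 38400} = \left(-4 + \left(\frac{103}{7}\right)^{2}\right) - \frac{1}{\left(-14343 + \left(-19 + 5\right) \left(-220\right)\right) + 38400} = \left(-4 + \frac{10609}{49}\right) - \frac{1}{\left(-14343 - -3080\right) + 38400} = \frac{10413}{49} - \frac{1}{\left(-14343 + 3080\right) + 38400} = \frac{10413}{49} - \frac{1}{-11263 + 38400} = \frac{10413}{49} - \frac{1}{27137} = \frac{282577532}{1329713}$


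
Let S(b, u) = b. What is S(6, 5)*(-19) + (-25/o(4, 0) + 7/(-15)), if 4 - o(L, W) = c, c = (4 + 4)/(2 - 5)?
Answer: -7093/60 ≈ -118.22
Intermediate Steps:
c = -8/3 (c = 8/(-3) = 8*(-⅓) = -8/3 ≈ -2.6667)
o(L, W) = 20/3 (o(L, W) = 4 - 1*(-8/3) = 4 + 8/3 = 20/3)
S(6, 5)*(-19) + (-25/o(4, 0) + 7/(-15)) = 6*(-19) + (-25/20/3 + 7/(-15)) = -114 + (-25*3/20 + 7*(-1/15)) = -114 + (-15/4 - 7/15) = -114 - 253/60 = -7093/60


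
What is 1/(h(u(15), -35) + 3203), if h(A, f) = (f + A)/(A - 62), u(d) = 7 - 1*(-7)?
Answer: 16/51255 ≈ 0.00031216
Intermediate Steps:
u(d) = 14 (u(d) = 7 + 7 = 14)
h(A, f) = (A + f)/(-62 + A)
1/(h(u(15), -35) + 3203) = 1/((14 - 35)/(-62 + 14) + 3203) = 1/(-21/(-48) + 3203) = 1/(-1/48*(-21) + 3203) = 1/(7/16 + 3203) = 1/(51255/16) = 16/51255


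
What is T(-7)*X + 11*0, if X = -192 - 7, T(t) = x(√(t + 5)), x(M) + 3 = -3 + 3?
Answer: 597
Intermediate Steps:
x(M) = -3 (x(M) = -3 + (-3 + 3) = -3 + 0 = -3)
T(t) = -3
X = -199
T(-7)*X + 11*0 = -3*(-199) + 11*0 = 597 + 0 = 597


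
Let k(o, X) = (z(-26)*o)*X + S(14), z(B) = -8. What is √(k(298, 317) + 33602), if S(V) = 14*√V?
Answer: √(-722126 + 14*√14) ≈ 849.75*I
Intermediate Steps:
k(o, X) = 14*√14 - 8*X*o (k(o, X) = (-8*o)*X + 14*√14 = -8*X*o + 14*√14 = 14*√14 - 8*X*o)
√(k(298, 317) + 33602) = √((14*√14 - 8*317*298) + 33602) = √((14*√14 - 755728) + 33602) = √((-755728 + 14*√14) + 33602) = √(-722126 + 14*√14)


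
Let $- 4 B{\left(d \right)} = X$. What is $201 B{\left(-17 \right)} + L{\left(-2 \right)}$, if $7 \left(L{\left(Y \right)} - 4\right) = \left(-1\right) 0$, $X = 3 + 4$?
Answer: $- \frac{1391}{4} \approx -347.75$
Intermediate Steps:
$X = 7$
$L{\left(Y \right)} = 4$ ($L{\left(Y \right)} = 4 + \frac{\left(-1\right) 0}{7} = 4 + \frac{1}{7} \cdot 0 = 4 + 0 = 4$)
$B{\left(d \right)} = - \frac{7}{4}$ ($B{\left(d \right)} = \left(- \frac{1}{4}\right) 7 = - \frac{7}{4}$)
$201 B{\left(-17 \right)} + L{\left(-2 \right)} = 201 \left(- \frac{7}{4}\right) + 4 = - \frac{1407}{4} + 4 = - \frac{1391}{4}$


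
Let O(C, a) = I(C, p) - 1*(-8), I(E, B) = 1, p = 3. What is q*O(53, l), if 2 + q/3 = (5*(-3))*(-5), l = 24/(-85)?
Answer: 1971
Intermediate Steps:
l = -24/85 (l = 24*(-1/85) = -24/85 ≈ -0.28235)
O(C, a) = 9 (O(C, a) = 1 - 1*(-8) = 1 + 8 = 9)
q = 219 (q = -6 + 3*((5*(-3))*(-5)) = -6 + 3*(-15*(-5)) = -6 + 3*75 = -6 + 225 = 219)
q*O(53, l) = 219*9 = 1971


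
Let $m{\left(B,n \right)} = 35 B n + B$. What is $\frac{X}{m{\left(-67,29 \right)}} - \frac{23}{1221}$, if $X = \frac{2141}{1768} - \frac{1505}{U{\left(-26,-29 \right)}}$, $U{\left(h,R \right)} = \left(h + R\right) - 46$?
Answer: $- \frac{283088976509}{14841842174016} \approx -0.019074$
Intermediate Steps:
$m{\left(B,n \right)} = B + 35 B n$ ($m{\left(B,n \right)} = 35 B n + B = B + 35 B n$)
$U{\left(h,R \right)} = -46 + R + h$ ($U{\left(h,R \right)} = \left(R + h\right) - 46 = -46 + R + h$)
$X = \frac{2877081}{178568}$ ($X = \frac{2141}{1768} - \frac{1505}{-46 - 29 - 26} = 2141 \cdot \frac{1}{1768} - \frac{1505}{-101} = \frac{2141}{1768} - - \frac{1505}{101} = \frac{2141}{1768} + \frac{1505}{101} = \frac{2877081}{178568} \approx 16.112$)
$\frac{X}{m{\left(-67,29 \right)}} - \frac{23}{1221} = \frac{2877081}{178568 \left(- 67 \left(1 + 35 \cdot 29\right)\right)} - \frac{23}{1221} = \frac{2877081}{178568 \left(- 67 \left(1 + 1015\right)\right)} - \frac{23}{1221} = \frac{2877081}{178568 \left(\left(-67\right) 1016\right)} - \frac{23}{1221} = \frac{2877081}{178568 \left(-68072\right)} - \frac{23}{1221} = \frac{2877081}{178568} \left(- \frac{1}{68072}\right) - \frac{23}{1221} = - \frac{2877081}{12155480896} - \frac{23}{1221} = - \frac{283088976509}{14841842174016}$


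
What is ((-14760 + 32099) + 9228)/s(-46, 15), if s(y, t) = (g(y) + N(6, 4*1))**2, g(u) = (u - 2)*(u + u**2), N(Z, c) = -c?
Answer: 26567/9873204496 ≈ 2.6908e-6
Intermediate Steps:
g(u) = (-2 + u)*(u + u**2)
s(y, t) = (-4 + y*(-2 + y**2 - y))**2 (s(y, t) = (y*(-2 + y**2 - y) - 4)**2 = (-4 + y*(-2 + y**2 - y))**2)
((-14760 + 32099) + 9228)/s(-46, 15) = ((-14760 + 32099) + 9228)/((4 - 46*(2 - 46 - 1*(-46)**2))**2) = (17339 + 9228)/((4 - 46*(2 - 46 - 1*2116))**2) = 26567/((4 - 46*(2 - 46 - 2116))**2) = 26567/((4 - 46*(-2160))**2) = 26567/((4 + 99360)**2) = 26567/(99364**2) = 26567/9873204496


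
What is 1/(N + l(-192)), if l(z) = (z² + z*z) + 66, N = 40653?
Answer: 1/114447 ≈ 8.7377e-6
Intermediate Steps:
l(z) = 66 + 2*z² (l(z) = (z² + z²) + 66 = 2*z² + 66 = 66 + 2*z²)
1/(N + l(-192)) = 1/(40653 + (66 + 2*(-192)²)) = 1/(40653 + (66 + 2*36864)) = 1/(40653 + (66 + 73728)) = 1/(40653 + 73794) = 1/114447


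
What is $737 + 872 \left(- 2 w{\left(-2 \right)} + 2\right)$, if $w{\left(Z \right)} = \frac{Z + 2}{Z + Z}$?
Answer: $2481$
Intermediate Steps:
$w{\left(Z \right)} = \frac{2 + Z}{2 Z}$
$737 + 872 \left(- 2 w{\left(-2 \right)} + 2\right) = 737 + 872 \left(- 2 \frac{2 - 2}{2 \left(-2\right)} + 2\right) = 737 + 872 \left(- 2 \cdot \frac{1}{2} \left(- \frac{1}{2}\right) 0 + 2\right) = 737 + 872 \left(\left(-2\right) 0 + 2\right) = 737 + 872 \left(0 + 2\right) = 737 + 872 \cdot 2 = 737 + 1744 = 2481$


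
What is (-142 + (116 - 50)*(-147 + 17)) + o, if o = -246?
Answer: -8968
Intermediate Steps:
(-142 + (116 - 50)*(-147 + 17)) + o = (-142 + (116 - 50)*(-147 + 17)) - 246 = (-142 + 66*(-130)) - 246 = (-142 - 8580) - 246 = -8722 - 246 = -8968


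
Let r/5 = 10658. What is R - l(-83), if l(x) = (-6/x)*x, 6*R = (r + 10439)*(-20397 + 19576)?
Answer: -17440491/2 ≈ -8.7202e+6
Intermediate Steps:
r = 53290 (r = 5*10658 = 53290)
R = -17440503/2 (R = ((53290 + 10439)*(-20397 + 19576))/6 = (63729*(-821))/6 = (1/6)*(-52321509) = -17440503/2 ≈ -8.7203e+6)
l(x) = -6
R - l(-83) = -17440503/2 - 1*(-6) = -17440503/2 + 6 = -17440491/2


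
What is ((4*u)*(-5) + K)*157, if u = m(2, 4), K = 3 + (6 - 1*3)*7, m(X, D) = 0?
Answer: 3768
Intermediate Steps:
K = 24 (K = 3 + (6 - 3)*7 = 3 + 3*7 = 3 + 21 = 24)
u = 0
((4*u)*(-5) + K)*157 = ((4*0)*(-5) + 24)*157 = (0*(-5) + 24)*157 = (0 + 24)*157 = 24*157 = 3768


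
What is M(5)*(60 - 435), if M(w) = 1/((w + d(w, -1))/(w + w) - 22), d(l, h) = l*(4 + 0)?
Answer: 250/13 ≈ 19.231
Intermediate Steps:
d(l, h) = 4*l (d(l, h) = l*4 = 4*l)
M(w) = -2/39 (M(w) = 1/((w + 4*w)/(w + w) - 22) = 1/((5*w)/((2*w)) - 22) = 1/((5*w)*(1/(2*w)) - 22) = 1/(5/2 - 22) = 1/(-39/2) = -2/39)
M(5)*(60 - 435) = -2*(60 - 435)/39 = -2/39*(-375) = 250/13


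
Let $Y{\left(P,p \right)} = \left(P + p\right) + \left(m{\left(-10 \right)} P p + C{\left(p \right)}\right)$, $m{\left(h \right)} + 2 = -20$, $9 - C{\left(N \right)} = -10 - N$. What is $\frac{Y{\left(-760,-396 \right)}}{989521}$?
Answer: $- \frac{6622653}{989521} \approx -6.6928$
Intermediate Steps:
$C{\left(N \right)} = 19 + N$ ($C{\left(N \right)} = 9 - \left(-10 - N\right) = 9 + \left(10 + N\right) = 19 + N$)
$m{\left(h \right)} = -22$ ($m{\left(h \right)} = -2 - 20 = -22$)
$Y{\left(P,p \right)} = 19 + P + 2 p - 22 P p$ ($Y{\left(P,p \right)} = \left(P + p\right) + \left(- 22 P p + \left(19 + p\right)\right) = \left(P + p\right) - \left(-19 - p + 22 P p\right) = \left(P + p\right) + \left(19 + p - 22 P p\right) = 19 + P + 2 p - 22 P p$)
$\frac{Y{\left(-760,-396 \right)}}{989521} = \frac{19 - 760 + 2 \left(-396\right) - \left(-16720\right) \left(-396\right)}{989521} = \left(19 - 760 - 792 - 6621120\right) \frac{1}{989521} = \left(-6622653\right) \frac{1}{989521} = - \frac{6622653}{989521}$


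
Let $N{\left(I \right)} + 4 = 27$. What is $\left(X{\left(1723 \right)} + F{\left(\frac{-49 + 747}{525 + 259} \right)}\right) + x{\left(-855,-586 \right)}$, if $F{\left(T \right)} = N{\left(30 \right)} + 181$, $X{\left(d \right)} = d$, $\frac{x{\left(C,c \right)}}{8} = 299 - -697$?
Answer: $9895$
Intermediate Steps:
$x{\left(C,c \right)} = 7968$ ($x{\left(C,c \right)} = 8 \left(299 - -697\right) = 8 \left(299 + 697\right) = 8 \cdot 996 = 7968$)
$N{\left(I \right)} = 23$ ($N{\left(I \right)} = -4 + 27 = 23$)
$F{\left(T \right)} = 204$ ($F{\left(T \right)} = 23 + 181 = 204$)
$\left(X{\left(1723 \right)} + F{\left(\frac{-49 + 747}{525 + 259} \right)}\right) + x{\left(-855,-586 \right)} = \left(1723 + 204\right) + 7968 = 1927 + 7968 = 9895$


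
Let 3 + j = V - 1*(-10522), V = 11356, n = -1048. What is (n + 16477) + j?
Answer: 37304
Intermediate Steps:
j = 21875 (j = -3 + (11356 - 1*(-10522)) = -3 + (11356 + 10522) = -3 + 21878 = 21875)
(n + 16477) + j = (-1048 + 16477) + 21875 = 15429 + 21875 = 37304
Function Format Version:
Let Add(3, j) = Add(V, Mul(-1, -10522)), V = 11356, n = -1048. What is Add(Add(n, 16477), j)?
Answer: 37304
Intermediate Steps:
j = 21875 (j = Add(-3, Add(11356, Mul(-1, -10522))) = Add(-3, Add(11356, 10522)) = Add(-3, 21878) = 21875)
Add(Add(n, 16477), j) = Add(Add(-1048, 16477), 21875) = Add(15429, 21875) = 37304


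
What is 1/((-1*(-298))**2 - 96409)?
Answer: -1/7605 ≈ -0.00013149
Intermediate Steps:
1/((-1*(-298))**2 - 96409) = 1/(298**2 - 96409) = 1/(88804 - 96409) = 1/(-7605) = -1/7605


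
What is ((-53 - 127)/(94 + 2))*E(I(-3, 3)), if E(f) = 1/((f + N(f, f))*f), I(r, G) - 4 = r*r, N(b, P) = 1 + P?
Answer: -5/936 ≈ -0.0053419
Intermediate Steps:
I(r, G) = 4 + r² (I(r, G) = 4 + r*r = 4 + r²)
E(f) = 1/(f*(1 + 2*f)) (E(f) = 1/((f + (1 + f))*f) = 1/((1 + 2*f)*f) = 1/(f*(1 + 2*f)))
((-53 - 127)/(94 + 2))*E(I(-3, 3)) = ((-53 - 127)/(94 + 2))*(1/((4 + (-3)²)*(1 + 2*(4 + (-3)²)))) = (-180/96)*(1/((4 + 9)*(1 + 2*(4 + 9)))) = (-180*1/96)*(1/(13*(1 + 2*13))) = -15/(104*(1 + 26)) = -15/(104*27) = -15/8*1/351 = -5/936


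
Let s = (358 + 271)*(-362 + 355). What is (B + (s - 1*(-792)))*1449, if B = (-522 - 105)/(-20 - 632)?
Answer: -3410576505/652 ≈ -5.2309e+6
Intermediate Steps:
B = 627/652 (B = -627/(-652) = -627*(-1/652) = 627/652 ≈ 0.96166)
s = -4403 (s = 629*(-7) = -4403)
(B + (s - 1*(-792)))*1449 = (627/652 + (-4403 - 1*(-792)))*1449 = (627/652 + (-4403 + 792))*1449 = (627/652 - 3611)*1449 = -2353745/652*1449 = -3410576505/652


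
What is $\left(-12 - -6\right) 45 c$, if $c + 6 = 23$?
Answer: $-4590$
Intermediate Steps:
$c = 17$ ($c = -6 + 23 = 17$)
$\left(-12 - -6\right) 45 c = \left(-12 - -6\right) 45 \cdot 17 = \left(-12 + 6\right) 45 \cdot 17 = \left(-6\right) 45 \cdot 17 = \left(-270\right) 17 = -4590$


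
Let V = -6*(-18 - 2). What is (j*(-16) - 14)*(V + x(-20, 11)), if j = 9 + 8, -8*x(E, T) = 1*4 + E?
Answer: -34892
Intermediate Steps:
x(E, T) = -1/2 - E/8 (x(E, T) = -(1*4 + E)/8 = -(4 + E)/8 = -1/2 - E/8)
j = 17
V = 120 (V = -6*(-20) = 120)
(j*(-16) - 14)*(V + x(-20, 11)) = (17*(-16) - 14)*(120 + (-1/2 - 1/8*(-20))) = (-272 - 14)*(120 + (-1/2 + 5/2)) = -286*(120 + 2) = -286*122 = -34892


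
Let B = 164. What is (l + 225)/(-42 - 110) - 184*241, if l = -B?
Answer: -6740349/152 ≈ -44344.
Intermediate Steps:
l = -164 (l = -1*164 = -164)
(l + 225)/(-42 - 110) - 184*241 = (-164 + 225)/(-42 - 110) - 184*241 = 61/(-152) - 44344 = 61*(-1/152) - 44344 = -61/152 - 44344 = -6740349/152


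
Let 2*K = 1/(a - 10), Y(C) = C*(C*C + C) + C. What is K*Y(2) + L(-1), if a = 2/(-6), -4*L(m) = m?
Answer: -53/124 ≈ -0.42742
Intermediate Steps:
L(m) = -m/4
a = -1/3 (a = 2*(-1/6) = -1/3 ≈ -0.33333)
Y(C) = C + C*(C + C**2) (Y(C) = C*(C**2 + C) + C = C*(C + C**2) + C = C + C*(C + C**2))
K = -3/62 (K = 1/(2*(-1/3 - 10)) = 1/(2*(-31/3)) = (1/2)*(-3/31) = -3/62 ≈ -0.048387)
K*Y(2) + L(-1) = -3*(1 + 2 + 2**2)/31 - 1/4*(-1) = -3*(1 + 2 + 4)/31 + 1/4 = -3*7/31 + 1/4 = -3/62*14 + 1/4 = -21/31 + 1/4 = -53/124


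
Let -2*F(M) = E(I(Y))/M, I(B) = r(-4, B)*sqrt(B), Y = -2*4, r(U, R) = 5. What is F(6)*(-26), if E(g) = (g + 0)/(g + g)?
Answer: 13/12 ≈ 1.0833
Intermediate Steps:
Y = -8
I(B) = 5*sqrt(B)
E(g) = 1/2 (E(g) = g/((2*g)) = g*(1/(2*g)) = 1/2)
F(M) = -1/(4*M)
F(6)*(-26) = -1/4/6*(-26) = -1/4*1/6*(-26) = -1/24*(-26) = 13/12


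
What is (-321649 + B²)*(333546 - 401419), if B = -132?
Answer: 20648663425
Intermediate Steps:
(-321649 + B²)*(333546 - 401419) = (-321649 + (-132)²)*(333546 - 401419) = (-321649 + 17424)*(-67873) = -304225*(-67873) = 20648663425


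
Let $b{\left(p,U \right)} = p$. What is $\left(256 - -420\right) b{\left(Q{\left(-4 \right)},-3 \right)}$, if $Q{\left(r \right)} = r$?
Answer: $-2704$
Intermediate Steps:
$\left(256 - -420\right) b{\left(Q{\left(-4 \right)},-3 \right)} = \left(256 - -420\right) \left(-4\right) = \left(256 + 420\right) \left(-4\right) = 676 \left(-4\right) = -2704$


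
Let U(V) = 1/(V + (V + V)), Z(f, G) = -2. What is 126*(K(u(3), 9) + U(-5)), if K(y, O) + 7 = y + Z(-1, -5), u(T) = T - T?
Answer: -5712/5 ≈ -1142.4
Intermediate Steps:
u(T) = 0
U(V) = 1/(3*V) (U(V) = 1/(V + 2*V) = 1/(3*V))
K(y, O) = -9 + y (K(y, O) = -7 + (y - 2) = -7 + (-2 + y) = -9 + y)
126*(K(u(3), 9) + U(-5)) = 126*((-9 + 0) + (1/3)/(-5)) = 126*(-9 + (1/3)*(-1/5)) = 126*(-9 - 1/15) = 126*(-136/15) = -5712/5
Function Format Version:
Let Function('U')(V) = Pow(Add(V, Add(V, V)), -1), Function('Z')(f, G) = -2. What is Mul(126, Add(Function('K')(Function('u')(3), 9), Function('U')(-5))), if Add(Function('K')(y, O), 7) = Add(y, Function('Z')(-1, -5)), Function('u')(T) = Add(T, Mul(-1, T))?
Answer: Rational(-5712, 5) ≈ -1142.4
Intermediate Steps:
Function('u')(T) = 0
Function('U')(V) = Mul(Rational(1, 3), Pow(V, -1)) (Function('U')(V) = Pow(Add(V, Mul(2, V)), -1) = Pow(Mul(3, V), -1) = Mul(Rational(1, 3), Pow(V, -1)))
Function('K')(y, O) = Add(-9, y) (Function('K')(y, O) = Add(-7, Add(y, -2)) = Add(-7, Add(-2, y)) = Add(-9, y))
Mul(126, Add(Function('K')(Function('u')(3), 9), Function('U')(-5))) = Mul(126, Add(Add(-9, 0), Mul(Rational(1, 3), Pow(-5, -1)))) = Mul(126, Add(-9, Mul(Rational(1, 3), Rational(-1, 5)))) = Mul(126, Add(-9, Rational(-1, 15))) = Mul(126, Rational(-136, 15)) = Rational(-5712, 5)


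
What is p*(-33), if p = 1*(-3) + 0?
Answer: 99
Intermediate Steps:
p = -3 (p = -3 + 0 = -3)
p*(-33) = -3*(-33) = 99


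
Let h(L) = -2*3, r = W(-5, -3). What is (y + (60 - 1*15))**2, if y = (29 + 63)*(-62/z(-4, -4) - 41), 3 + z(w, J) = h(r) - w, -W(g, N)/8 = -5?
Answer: 167210761/25 ≈ 6.6884e+6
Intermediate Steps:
W(g, N) = 40 (W(g, N) = -8*(-5) = 40)
r = 40
h(L) = -6
z(w, J) = -9 - w (z(w, J) = -3 + (-6 - w) = -9 - w)
y = -13156/5 (y = (29 + 63)*(-62/(-9 - 1*(-4)) - 41) = 92*(-62/(-9 + 4) - 41) = 92*(-62/(-5) - 41) = 92*(-62*(-1/5) - 41) = 92*(62/5 - 41) = 92*(-143/5) = -13156/5 ≈ -2631.2)
(y + (60 - 1*15))**2 = (-13156/5 + (60 - 1*15))**2 = (-13156/5 + (60 - 15))**2 = (-13156/5 + 45)**2 = (-12931/5)**2 = 167210761/25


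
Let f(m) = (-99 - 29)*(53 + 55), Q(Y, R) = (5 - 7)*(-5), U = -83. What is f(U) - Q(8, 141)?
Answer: -13834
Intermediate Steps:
Q(Y, R) = 10 (Q(Y, R) = -2*(-5) = 10)
f(m) = -13824 (f(m) = -128*108 = -13824)
f(U) - Q(8, 141) = -13824 - 1*10 = -13824 - 10 = -13834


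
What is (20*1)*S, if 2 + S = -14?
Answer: -320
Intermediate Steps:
S = -16 (S = -2 - 14 = -16)
(20*1)*S = (20*1)*(-16) = 20*(-16) = -320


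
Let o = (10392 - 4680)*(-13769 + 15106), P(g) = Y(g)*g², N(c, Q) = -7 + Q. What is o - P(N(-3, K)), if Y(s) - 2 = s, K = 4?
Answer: 7636953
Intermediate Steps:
Y(s) = 2 + s
P(g) = g²*(2 + g) (P(g) = (2 + g)*g² = g²*(2 + g))
o = 7636944 (o = 5712*1337 = 7636944)
o - P(N(-3, K)) = 7636944 - (-7 + 4)²*(2 + (-7 + 4)) = 7636944 - (-3)²*(2 - 3) = 7636944 - 9*(-1) = 7636944 - 1*(-9) = 7636944 + 9 = 7636953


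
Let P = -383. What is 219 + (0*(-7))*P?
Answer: 219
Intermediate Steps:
219 + (0*(-7))*P = 219 + (0*(-7))*(-383) = 219 + 0*(-383) = 219 + 0 = 219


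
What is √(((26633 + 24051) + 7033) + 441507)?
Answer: 2*√124806 ≈ 706.56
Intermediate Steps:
√(((26633 + 24051) + 7033) + 441507) = √((50684 + 7033) + 441507) = √(57717 + 441507) = √499224 = 2*√124806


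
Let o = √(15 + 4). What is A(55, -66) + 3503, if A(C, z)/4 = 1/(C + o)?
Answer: 5265119/1503 - 2*√19/1503 ≈ 3503.1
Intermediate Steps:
o = √19 ≈ 4.3589
A(C, z) = 4/(C + √19)
A(55, -66) + 3503 = 4/(55 + √19) + 3503 = 3503 + 4/(55 + √19)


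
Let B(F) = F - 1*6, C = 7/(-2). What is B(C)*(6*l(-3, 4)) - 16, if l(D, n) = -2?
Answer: 98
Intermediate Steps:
C = -7/2 (C = 7*(-½) = -7/2 ≈ -3.5000)
B(F) = -6 + F (B(F) = F - 6 = -6 + F)
B(C)*(6*l(-3, 4)) - 16 = (-6 - 7/2)*(6*(-2)) - 16 = -19/2*(-12) - 16 = 114 - 16 = 98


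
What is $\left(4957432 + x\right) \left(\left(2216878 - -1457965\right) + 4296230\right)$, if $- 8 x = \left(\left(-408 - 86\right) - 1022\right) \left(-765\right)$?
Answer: $\frac{76721011678817}{2} \approx 3.8361 \cdot 10^{13}$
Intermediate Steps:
$x = - \frac{289935}{2}$ ($x = - \frac{\left(\left(-408 - 86\right) - 1022\right) \left(-765\right)}{8} = - \frac{\left(-494 - 1022\right) \left(-765\right)}{8} = - \frac{\left(-1516\right) \left(-765\right)}{8} = \left(- \frac{1}{8}\right) 1159740 = - \frac{289935}{2} \approx -1.4497 \cdot 10^{5}$)
$\left(4957432 + x\right) \left(\left(2216878 - -1457965\right) + 4296230\right) = \left(4957432 - \frac{289935}{2}\right) \left(\left(2216878 - -1457965\right) + 4296230\right) = \frac{9624929 \left(\left(2216878 + 1457965\right) + 4296230\right)}{2} = \frac{9624929 \left(3674843 + 4296230\right)}{2} = \frac{9624929}{2} \cdot 7971073 = \frac{76721011678817}{2}$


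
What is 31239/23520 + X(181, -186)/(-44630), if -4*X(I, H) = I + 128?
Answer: 46533783/34989920 ≈ 1.3299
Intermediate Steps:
X(I, H) = -32 - I/4 (X(I, H) = -(I + 128)/4 = -(128 + I)/4 = -32 - I/4)
31239/23520 + X(181, -186)/(-44630) = 31239/23520 + (-32 - ¼*181)/(-44630) = 31239*(1/23520) + (-32 - 181/4)*(-1/44630) = 10413/7840 - 309/4*(-1/44630) = 10413/7840 + 309/178520 = 46533783/34989920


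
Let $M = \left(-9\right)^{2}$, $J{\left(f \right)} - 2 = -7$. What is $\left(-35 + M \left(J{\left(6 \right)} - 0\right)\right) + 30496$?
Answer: $30056$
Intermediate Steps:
$J{\left(f \right)} = -5$ ($J{\left(f \right)} = 2 - 7 = -5$)
$M = 81$
$\left(-35 + M \left(J{\left(6 \right)} - 0\right)\right) + 30496 = \left(-35 + 81 \left(-5 - 0\right)\right) + 30496 = \left(-35 + 81 \left(-5 + 0\right)\right) + 30496 = \left(-35 + 81 \left(-5\right)\right) + 30496 = \left(-35 - 405\right) + 30496 = -440 + 30496 = 30056$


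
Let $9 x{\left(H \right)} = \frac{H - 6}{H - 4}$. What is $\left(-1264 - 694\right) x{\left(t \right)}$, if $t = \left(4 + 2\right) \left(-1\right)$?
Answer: $- \frac{3916}{15} \approx -261.07$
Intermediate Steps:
$t = -6$ ($t = 6 \left(-1\right) = -6$)
$x{\left(H \right)} = \frac{-6 + H}{9 \left(-4 + H\right)}$ ($x{\left(H \right)} = \frac{\left(H - 6\right) \frac{1}{H - 4}}{9} = \frac{\left(-6 + H\right) \frac{1}{-4 + H}}{9} = \frac{\frac{1}{-4 + H} \left(-6 + H\right)}{9} = \frac{-6 + H}{9 \left(-4 + H\right)}$)
$\left(-1264 - 694\right) x{\left(t \right)} = \left(-1264 - 694\right) \frac{-6 - 6}{9 \left(-4 - 6\right)} = - 1958 \cdot \frac{1}{9} \frac{1}{-10} \left(-12\right) = - 1958 \cdot \frac{1}{9} \left(- \frac{1}{10}\right) \left(-12\right) = \left(-1958\right) \frac{2}{15} = - \frac{3916}{15}$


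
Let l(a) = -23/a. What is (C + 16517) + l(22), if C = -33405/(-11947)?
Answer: 4341689307/262834 ≈ 16519.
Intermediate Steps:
C = 33405/11947 (C = -33405*(-1/11947) = 33405/11947 ≈ 2.7961)
(C + 16517) + l(22) = (33405/11947 + 16517) - 23/22 = 197362004/11947 - 23*1/22 = 197362004/11947 - 23/22 = 4341689307/262834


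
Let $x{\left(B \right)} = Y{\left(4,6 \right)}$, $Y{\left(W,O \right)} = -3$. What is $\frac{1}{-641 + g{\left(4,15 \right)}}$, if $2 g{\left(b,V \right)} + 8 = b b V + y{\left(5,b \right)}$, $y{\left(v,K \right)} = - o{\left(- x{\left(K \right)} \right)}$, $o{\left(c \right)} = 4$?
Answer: $- \frac{1}{527} \approx -0.0018975$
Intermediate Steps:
$x{\left(B \right)} = -3$
$y{\left(v,K \right)} = -4$ ($y{\left(v,K \right)} = \left(-1\right) 4 = -4$)
$g{\left(b,V \right)} = -6 + \frac{V b^{2}}{2}$ ($g{\left(b,V \right)} = -4 + \frac{b b V - 4}{2} = -4 + \frac{b^{2} V - 4}{2} = -4 + \frac{V b^{2} - 4}{2} = -4 + \frac{-4 + V b^{2}}{2} = -4 + \left(-2 + \frac{V b^{2}}{2}\right) = -6 + \frac{V b^{2}}{2}$)
$\frac{1}{-641 + g{\left(4,15 \right)}} = \frac{1}{-641 - \left(6 - \frac{15 \cdot 4^{2}}{2}\right)} = \frac{1}{-641 - \left(6 - 120\right)} = \frac{1}{-641 + \left(-6 + 120\right)} = \frac{1}{-641 + 114} = \frac{1}{-527} = - \frac{1}{527}$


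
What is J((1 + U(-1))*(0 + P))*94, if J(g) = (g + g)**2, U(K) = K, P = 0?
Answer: 0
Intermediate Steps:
J(g) = 4*g**2 (J(g) = (2*g)**2 = 4*g**2)
J((1 + U(-1))*(0 + P))*94 = (4*((1 - 1)*(0 + 0))**2)*94 = (4*(0*0)**2)*94 = (4*0**2)*94 = (4*0)*94 = 0*94 = 0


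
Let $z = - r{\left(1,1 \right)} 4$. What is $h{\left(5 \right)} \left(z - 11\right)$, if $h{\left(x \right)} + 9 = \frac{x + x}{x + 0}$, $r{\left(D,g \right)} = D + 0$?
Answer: $105$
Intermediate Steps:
$r{\left(D,g \right)} = D$
$z = -4$ ($z = \left(-1\right) 1 \cdot 4 = \left(-1\right) 4 = -4$)
$h{\left(x \right)} = -7$ ($h{\left(x \right)} = -9 + \frac{x + x}{x + 0} = -9 + \frac{2 x}{x} = -9 + 2 = -7$)
$h{\left(5 \right)} \left(z - 11\right) = - 7 \left(-4 - 11\right) = \left(-7\right) \left(-15\right) = 105$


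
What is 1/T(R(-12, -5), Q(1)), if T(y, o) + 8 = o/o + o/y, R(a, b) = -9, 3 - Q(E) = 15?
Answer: -3/17 ≈ -0.17647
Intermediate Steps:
Q(E) = -12 (Q(E) = 3 - 1*15 = 3 - 15 = -12)
T(y, o) = -7 + o/y (T(y, o) = -8 + (o/o + o/y) = -8 + (1 + o/y) = -7 + o/y)
1/T(R(-12, -5), Q(1)) = 1/(-7 - 12/(-9)) = 1/(-7 - 12*(-⅑)) = 1/(-7 + 4/3) = 1/(-17/3) = -3/17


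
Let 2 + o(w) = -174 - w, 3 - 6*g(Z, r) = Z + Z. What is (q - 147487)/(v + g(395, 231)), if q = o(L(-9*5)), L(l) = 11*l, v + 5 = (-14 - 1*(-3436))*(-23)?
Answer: 126144/67579 ≈ 1.8666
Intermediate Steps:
g(Z, r) = ½ - Z/3 (g(Z, r) = ½ - (Z + Z)/6 = ½ - Z/3)
v = -78711 (v = -5 + (-14 - 1*(-3436))*(-23) = -5 + (-14 + 3436)*(-23) = -5 + 3422*(-23) = -5 - 78706 = -78711)
o(w) = -176 - w (o(w) = -2 + (-174 - w) = -176 - w)
q = 319 (q = -176 - 11*(-9*5) = -176 - 11*(-45) = -176 - 1*(-495) = -176 + 495 = 319)
(q - 147487)/(v + g(395, 231)) = (319 - 147487)/(-78711 + (½ - ⅓*395)) = -147168/(-78711 + (½ - 395/3)) = -147168/(-78711 - 787/6) = -147168/(-473053/6) = -147168*(-6/473053) = 126144/67579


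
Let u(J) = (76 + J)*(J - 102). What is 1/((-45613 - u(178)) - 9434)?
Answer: -1/74351 ≈ -1.3450e-5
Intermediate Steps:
u(J) = (-102 + J)*(76 + J) (u(J) = (76 + J)*(-102 + J) = (-102 + J)*(76 + J))
1/((-45613 - u(178)) - 9434) = 1/((-45613 - (-7752 + 178² - 26*178)) - 9434) = 1/((-45613 - (-7752 + 31684 - 4628)) - 9434) = 1/((-45613 - 1*19304) - 9434) = 1/((-45613 - 19304) - 9434) = 1/(-64917 - 9434) = 1/(-74351) = -1/74351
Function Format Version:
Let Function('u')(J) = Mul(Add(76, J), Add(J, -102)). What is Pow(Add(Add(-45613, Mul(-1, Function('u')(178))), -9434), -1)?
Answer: Rational(-1, 74351) ≈ -1.3450e-5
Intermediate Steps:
Function('u')(J) = Mul(Add(-102, J), Add(76, J)) (Function('u')(J) = Mul(Add(76, J), Add(-102, J)) = Mul(Add(-102, J), Add(76, J)))
Pow(Add(Add(-45613, Mul(-1, Function('u')(178))), -9434), -1) = Pow(Add(Add(-45613, Mul(-1, Add(-7752, Pow(178, 2), Mul(-26, 178)))), -9434), -1) = Pow(Add(Add(-45613, Mul(-1, Add(-7752, 31684, -4628))), -9434), -1) = Pow(Add(Add(-45613, Mul(-1, 19304)), -9434), -1) = Pow(Add(Add(-45613, -19304), -9434), -1) = Pow(Add(-64917, -9434), -1) = Pow(-74351, -1) = Rational(-1, 74351)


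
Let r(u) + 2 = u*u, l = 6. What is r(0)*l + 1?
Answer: -11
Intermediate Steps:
r(u) = -2 + u² (r(u) = -2 + u*u = -2 + u²)
r(0)*l + 1 = (-2 + 0²)*6 + 1 = (-2 + 0)*6 + 1 = -2*6 + 1 = -12 + 1 = -11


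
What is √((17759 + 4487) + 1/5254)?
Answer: √614090068190/5254 ≈ 149.15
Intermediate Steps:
√((17759 + 4487) + 1/5254) = √(22246 + 1/5254) = √(116880485/5254) = √614090068190/5254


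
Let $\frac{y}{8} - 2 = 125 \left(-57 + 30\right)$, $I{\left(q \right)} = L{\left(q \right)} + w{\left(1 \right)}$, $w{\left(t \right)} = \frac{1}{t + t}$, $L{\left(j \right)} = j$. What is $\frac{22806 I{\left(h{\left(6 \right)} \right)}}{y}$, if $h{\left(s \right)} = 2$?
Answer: $- \frac{57015}{26984} \approx -2.1129$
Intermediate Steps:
$w{\left(t \right)} = \frac{1}{2 t}$
$I{\left(q \right)} = \frac{1}{2} + q$ ($I{\left(q \right)} = q + \frac{1}{2 \cdot 1} = q + \frac{1}{2} \cdot 1 = q + \frac{1}{2} = \frac{1}{2} + q$)
$y = -26984$ ($y = 16 + 8 \cdot 125 \left(-57 + 30\right) = 16 + 8 \cdot 125 \left(-27\right) = 16 + 8 \left(-3375\right) = 16 - 27000 = -26984$)
$\frac{22806 I{\left(h{\left(6 \right)} \right)}}{y} = \frac{22806 \left(\frac{1}{2} + 2\right)}{-26984} = 22806 \cdot \frac{5}{2} \left(- \frac{1}{26984}\right) = 57015 \left(- \frac{1}{26984}\right) = - \frac{57015}{26984}$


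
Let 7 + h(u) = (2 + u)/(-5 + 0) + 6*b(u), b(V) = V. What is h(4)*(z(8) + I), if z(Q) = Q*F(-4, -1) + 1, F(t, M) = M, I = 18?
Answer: 869/5 ≈ 173.80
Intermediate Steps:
z(Q) = 1 - Q (z(Q) = Q*(-1) + 1 = -Q + 1 = 1 - Q)
h(u) = -37/5 + 29*u/5 (h(u) = -7 + ((2 + u)/(-5 + 0) + 6*u) = -7 + ((2 + u)/(-5) + 6*u) = -7 + ((2 + u)*(-⅕) + 6*u) = -7 + ((-⅖ - u/5) + 6*u) = -7 + (-⅖ + 29*u/5) = -37/5 + 29*u/5)
h(4)*(z(8) + I) = (-37/5 + (29/5)*4)*((1 - 1*8) + 18) = (-37/5 + 116/5)*((1 - 8) + 18) = 79*(-7 + 18)/5 = (79/5)*11 = 869/5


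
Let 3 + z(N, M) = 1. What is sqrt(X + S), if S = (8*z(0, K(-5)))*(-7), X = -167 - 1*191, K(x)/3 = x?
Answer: I*sqrt(246) ≈ 15.684*I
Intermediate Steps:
K(x) = 3*x
z(N, M) = -2 (z(N, M) = -3 + 1 = -2)
X = -358 (X = -167 - 191 = -358)
S = 112 (S = (8*(-2))*(-7) = -16*(-7) = 112)
sqrt(X + S) = sqrt(-358 + 112) = sqrt(-246) = I*sqrt(246)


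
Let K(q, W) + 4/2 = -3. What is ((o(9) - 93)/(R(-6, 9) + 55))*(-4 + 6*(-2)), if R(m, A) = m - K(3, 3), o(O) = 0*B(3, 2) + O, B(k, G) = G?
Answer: 224/9 ≈ 24.889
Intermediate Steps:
K(q, W) = -5 (K(q, W) = -2 - 3 = -5)
o(O) = O (o(O) = 0*2 + O = 0 + O = O)
R(m, A) = 5 + m (R(m, A) = m - 1*(-5) = m + 5 = 5 + m)
((o(9) - 93)/(R(-6, 9) + 55))*(-4 + 6*(-2)) = ((9 - 93)/((5 - 6) + 55))*(-4 + 6*(-2)) = (-84/(-1 + 55))*(-4 - 12) = -84/54*(-16) = -84*1/54*(-16) = -14/9*(-16) = 224/9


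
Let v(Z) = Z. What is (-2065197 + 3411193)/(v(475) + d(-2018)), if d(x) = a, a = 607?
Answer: 672998/541 ≈ 1244.0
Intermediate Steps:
d(x) = 607
(-2065197 + 3411193)/(v(475) + d(-2018)) = (-2065197 + 3411193)/(475 + 607) = 1345996/1082 = 1345996*(1/1082) = 672998/541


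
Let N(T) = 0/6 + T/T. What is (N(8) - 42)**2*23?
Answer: 38663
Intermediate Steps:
N(T) = 1 (N(T) = 0*(1/6) + 1 = 0 + 1 = 1)
(N(8) - 42)**2*23 = (1 - 42)**2*23 = (-41)**2*23 = 1681*23 = 38663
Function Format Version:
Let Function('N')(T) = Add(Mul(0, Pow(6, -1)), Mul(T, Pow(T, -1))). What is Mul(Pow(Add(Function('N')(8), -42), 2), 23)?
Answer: 38663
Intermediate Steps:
Function('N')(T) = 1 (Function('N')(T) = Add(Mul(0, Rational(1, 6)), 1) = Add(0, 1) = 1)
Mul(Pow(Add(Function('N')(8), -42), 2), 23) = Mul(Pow(Add(1, -42), 2), 23) = Mul(Pow(-41, 2), 23) = Mul(1681, 23) = 38663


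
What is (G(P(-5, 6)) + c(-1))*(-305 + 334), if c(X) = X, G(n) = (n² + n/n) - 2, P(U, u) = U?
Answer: 667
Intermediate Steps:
G(n) = -1 + n² (G(n) = (n² + 1) - 2 = (1 + n²) - 2 = -1 + n²)
(G(P(-5, 6)) + c(-1))*(-305 + 334) = ((-1 + (-5)²) - 1)*(-305 + 334) = ((-1 + 25) - 1)*29 = (24 - 1)*29 = 23*29 = 667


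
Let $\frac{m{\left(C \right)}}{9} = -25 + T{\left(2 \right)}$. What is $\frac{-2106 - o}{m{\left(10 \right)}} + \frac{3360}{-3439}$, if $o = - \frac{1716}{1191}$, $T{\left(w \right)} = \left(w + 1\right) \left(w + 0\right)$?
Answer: $\frac{139222030}{12287547} \approx 11.33$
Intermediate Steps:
$T{\left(w \right)} = w \left(1 + w\right)$ ($T{\left(w \right)} = \left(1 + w\right) w = w \left(1 + w\right)$)
$o = - \frac{572}{397}$ ($o = \left(-1716\right) \frac{1}{1191} = - \frac{572}{397} \approx -1.4408$)
$m{\left(C \right)} = -171$ ($m{\left(C \right)} = 9 \left(-25 + 2 \left(1 + 2\right)\right) = 9 \left(-25 + 2 \cdot 3\right) = 9 \left(-25 + 6\right) = 9 \left(-19\right) = -171$)
$\frac{-2106 - o}{m{\left(10 \right)}} + \frac{3360}{-3439} = \frac{-2106 - - \frac{572}{397}}{-171} + \frac{3360}{-3439} = \left(-2106 + \frac{572}{397}\right) \left(- \frac{1}{171}\right) + 3360 \left(- \frac{1}{3439}\right) = \left(- \frac{835510}{397}\right) \left(- \frac{1}{171}\right) - \frac{3360}{3439} = \frac{835510}{67887} - \frac{3360}{3439} = \frac{139222030}{12287547}$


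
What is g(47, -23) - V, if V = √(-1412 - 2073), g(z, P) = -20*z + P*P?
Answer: -411 - I*√3485 ≈ -411.0 - 59.034*I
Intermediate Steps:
g(z, P) = P² - 20*z (g(z, P) = -20*z + P² = P² - 20*z)
V = I*√3485 (V = √(-3485) = I*√3485 ≈ 59.034*I)
g(47, -23) - V = ((-23)² - 20*47) - I*√3485 = (529 - 940) - I*√3485 = -411 - I*√3485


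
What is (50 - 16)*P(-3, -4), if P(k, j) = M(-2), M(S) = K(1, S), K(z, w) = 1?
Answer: 34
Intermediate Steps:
M(S) = 1
P(k, j) = 1
(50 - 16)*P(-3, -4) = (50 - 16)*1 = 34*1 = 34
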